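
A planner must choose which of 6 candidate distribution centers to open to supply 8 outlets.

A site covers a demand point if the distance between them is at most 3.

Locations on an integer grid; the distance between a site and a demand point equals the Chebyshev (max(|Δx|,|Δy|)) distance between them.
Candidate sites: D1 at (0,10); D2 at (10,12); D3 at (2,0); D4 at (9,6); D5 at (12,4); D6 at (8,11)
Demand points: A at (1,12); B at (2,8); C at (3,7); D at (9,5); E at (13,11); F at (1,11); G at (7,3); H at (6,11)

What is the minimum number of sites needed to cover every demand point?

Coverage sets (demand points within 3 of each site):
  D1: {A, B, C, F}
  D2: {E}
  D3: {}
  D4: {D, G}
  D5: {D}
  D6: {H}
No 3 sites suffice: every size-3 union leaves at least one demand point uncovered.
But {D1, D2, D4, D6} covers everything, so the minimum is 4.

4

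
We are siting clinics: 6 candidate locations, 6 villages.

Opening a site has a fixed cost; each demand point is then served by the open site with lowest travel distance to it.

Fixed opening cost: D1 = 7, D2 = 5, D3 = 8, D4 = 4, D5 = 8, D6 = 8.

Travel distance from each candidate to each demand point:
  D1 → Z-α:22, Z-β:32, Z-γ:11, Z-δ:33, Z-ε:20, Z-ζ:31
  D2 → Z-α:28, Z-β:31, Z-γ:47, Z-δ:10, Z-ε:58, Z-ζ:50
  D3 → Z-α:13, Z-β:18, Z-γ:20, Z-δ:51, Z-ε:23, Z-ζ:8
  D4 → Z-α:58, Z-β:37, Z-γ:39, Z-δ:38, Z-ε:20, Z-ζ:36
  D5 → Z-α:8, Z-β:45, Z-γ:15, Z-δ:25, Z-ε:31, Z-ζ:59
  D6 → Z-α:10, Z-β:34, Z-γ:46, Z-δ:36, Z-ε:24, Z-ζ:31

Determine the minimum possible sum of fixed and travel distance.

Open {D1, D2, D3}: assign each demand point to its cheapest open site.
  Z-α→D3 13, Z-β→D3 18, Z-γ→D1 11, Z-δ→D2 10, Z-ε→D1 20, Z-ζ→D3 8
  travel distance 80, fixed 20 → total 100.
Compare {D2, D3, D5}: travel distance 82 + fixed 21 = 103.
Compare {D1, D2, D3, D5}: travel distance 75 + fixed 28 = 103.
Compare {D1, D2, D3, D4}: travel distance 80 + fixed 24 = 104.
All other subsets cost ≥ 103. Minimum total cost: 100.

100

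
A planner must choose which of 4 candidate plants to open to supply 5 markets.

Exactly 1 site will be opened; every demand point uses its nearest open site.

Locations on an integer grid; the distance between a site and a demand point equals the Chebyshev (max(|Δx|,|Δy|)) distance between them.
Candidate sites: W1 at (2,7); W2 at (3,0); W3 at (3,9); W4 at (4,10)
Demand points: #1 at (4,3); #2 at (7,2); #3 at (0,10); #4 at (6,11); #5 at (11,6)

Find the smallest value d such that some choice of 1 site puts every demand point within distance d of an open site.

8

Open {W3}.
  Farthest demand point is #5 at distance 8 (to W3); all others are ≤ 8.
With {W4} the worst case is 8.
With {W1} the worst case is 9.
No size-1 selection achieves below 8.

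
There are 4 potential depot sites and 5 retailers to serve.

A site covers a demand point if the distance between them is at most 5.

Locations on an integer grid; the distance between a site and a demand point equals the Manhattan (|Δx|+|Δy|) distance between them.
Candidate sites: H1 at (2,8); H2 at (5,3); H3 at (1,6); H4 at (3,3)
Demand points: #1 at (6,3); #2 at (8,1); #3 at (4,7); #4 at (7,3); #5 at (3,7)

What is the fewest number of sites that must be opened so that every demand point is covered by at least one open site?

2

Coverage sets (demand points within 5 of each site):
  H1: {#3, #5}
  H2: {#1, #2, #3, #4}
  H3: {#3, #5}
  H4: {#1, #3, #4, #5}
No single site covers all 5 demand points.
But {H1, H2} covers everything, so the minimum is 2.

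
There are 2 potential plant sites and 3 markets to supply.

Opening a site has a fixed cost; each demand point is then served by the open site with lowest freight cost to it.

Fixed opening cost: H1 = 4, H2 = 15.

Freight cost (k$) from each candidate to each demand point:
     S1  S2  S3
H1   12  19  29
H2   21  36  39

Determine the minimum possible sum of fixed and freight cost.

64

Open {H1}: assign each demand point to its cheapest open site.
  S1→H1 12, S2→H1 19, S3→H1 29
  freight cost 60, fixed 4 → total 64.
Compare {H1, H2}: freight cost 60 + fixed 19 = 79.
Compare {H2}: freight cost 96 + fixed 15 = 111.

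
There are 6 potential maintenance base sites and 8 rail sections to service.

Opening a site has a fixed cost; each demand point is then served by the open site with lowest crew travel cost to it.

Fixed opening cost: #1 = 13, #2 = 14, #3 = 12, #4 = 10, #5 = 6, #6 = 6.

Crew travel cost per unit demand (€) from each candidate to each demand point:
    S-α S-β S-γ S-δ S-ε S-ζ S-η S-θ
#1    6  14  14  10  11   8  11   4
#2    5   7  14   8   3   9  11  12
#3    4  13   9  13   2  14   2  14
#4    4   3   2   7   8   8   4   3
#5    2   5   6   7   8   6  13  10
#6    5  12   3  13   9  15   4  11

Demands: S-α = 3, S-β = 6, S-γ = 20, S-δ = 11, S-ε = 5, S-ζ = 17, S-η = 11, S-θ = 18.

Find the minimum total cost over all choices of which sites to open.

Open {#3, #4, #5}: assign each demand point to its cheapest open site.
  S-α→#5 3×2=6, S-β→#4 6×3=18, S-γ→#4 20×2=40, S-δ→#4 11×7=77, S-ε→#3 5×2=10, S-ζ→#5 17×6=102, S-η→#3 11×2=22, S-θ→#4 18×3=54
  crew travel cost 329, fixed 28 → total 357.
Compare {#3, #4, #5, #6}: crew travel cost 329 + fixed 34 = 363.
Compare {#1, #3, #4, #5}: crew travel cost 329 + fixed 41 = 370.
Compare {#2, #3, #4, #5}: crew travel cost 329 + fixed 42 = 371.
All other subsets cost ≥ 363. Minimum total cost: 357.

357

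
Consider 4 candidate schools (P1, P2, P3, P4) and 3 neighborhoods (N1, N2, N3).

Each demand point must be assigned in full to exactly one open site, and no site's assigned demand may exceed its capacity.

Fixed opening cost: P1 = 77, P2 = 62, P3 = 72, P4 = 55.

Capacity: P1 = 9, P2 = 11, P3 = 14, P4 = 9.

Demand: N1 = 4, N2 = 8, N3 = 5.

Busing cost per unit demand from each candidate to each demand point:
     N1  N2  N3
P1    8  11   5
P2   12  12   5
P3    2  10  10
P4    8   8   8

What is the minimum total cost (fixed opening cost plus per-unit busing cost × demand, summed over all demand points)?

247

Open {P2, P3}; cheapest assignment that respects the capacities:
  P2 (cap 11, load 5): N3 — cost 5×5 = 25
  P3 (cap 14, load 12): N1, N2 — cost 4×2 + 8×10 = 88
  Shipping 113, fixed 134 → total 247.
  Any other capacity-feasible assignment to {P2, P3} ships for at least 113.
Compare {P3, P4}: its best feasible assignment gives total 249.
Compare {P1, P4}: its best feasible assignment gives total 253.
Every other set of open sites that can feasibly serve all demand totals ≥ 249 even under its best assignment. Minimum: 247.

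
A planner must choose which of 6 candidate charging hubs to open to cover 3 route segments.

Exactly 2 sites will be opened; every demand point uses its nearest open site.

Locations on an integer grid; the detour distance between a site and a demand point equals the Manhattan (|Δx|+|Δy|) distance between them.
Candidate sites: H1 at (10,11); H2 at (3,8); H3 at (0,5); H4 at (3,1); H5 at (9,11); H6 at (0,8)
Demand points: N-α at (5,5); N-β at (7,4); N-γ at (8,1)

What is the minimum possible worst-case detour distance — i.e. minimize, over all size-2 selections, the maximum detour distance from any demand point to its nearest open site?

7

Open {H1, H4}.
  Farthest demand point is N-β at detour distance 7 (to H4); all others are ≤ 7.
With {H2, H4} the worst case is 7.
With {H3, H4} the worst case is 7.
No size-2 selection achieves below 7.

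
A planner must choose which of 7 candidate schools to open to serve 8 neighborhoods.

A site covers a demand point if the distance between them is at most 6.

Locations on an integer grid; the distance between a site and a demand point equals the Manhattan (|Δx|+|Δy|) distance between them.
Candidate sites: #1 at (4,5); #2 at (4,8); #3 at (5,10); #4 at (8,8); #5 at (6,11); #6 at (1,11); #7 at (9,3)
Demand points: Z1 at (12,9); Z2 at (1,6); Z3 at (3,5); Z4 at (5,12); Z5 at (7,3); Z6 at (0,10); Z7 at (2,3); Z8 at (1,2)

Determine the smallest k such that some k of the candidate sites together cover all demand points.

3

Coverage sets (demand points within 6 of each site):
  #1: {Z2, Z3, Z5, Z7, Z8}
  #2: {Z2, Z3, Z4, Z6}
  #3: {Z4, Z6}
  #4: {Z1, Z5}
  #5: {Z4}
  #6: {Z2, Z4, Z6}
  #7: {Z5}
No 2 sites suffice: every size-2 union leaves at least one demand point uncovered.
But {#1, #2, #4} covers everything, so the minimum is 3.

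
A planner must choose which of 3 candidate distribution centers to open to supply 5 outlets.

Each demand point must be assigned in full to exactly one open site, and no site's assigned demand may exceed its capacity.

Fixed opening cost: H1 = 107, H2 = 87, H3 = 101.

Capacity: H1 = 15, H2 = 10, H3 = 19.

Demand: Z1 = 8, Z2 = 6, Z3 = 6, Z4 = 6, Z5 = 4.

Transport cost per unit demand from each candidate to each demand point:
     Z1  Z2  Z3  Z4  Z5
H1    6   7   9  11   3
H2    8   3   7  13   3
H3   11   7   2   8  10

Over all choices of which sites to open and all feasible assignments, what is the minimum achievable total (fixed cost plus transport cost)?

Open {H1, H3}; cheapest assignment that respects the capacities:
  H1 (cap 15, load 12): Z1, Z5 — cost 8×6 + 4×3 = 60
  H3 (cap 19, load 18): Z2, Z3, Z4 — cost 6×7 + 6×2 + 6×8 = 102
  Shipping 162, fixed 208 → total 370.
  Any other capacity-feasible assignment to {H1, H3} ships for at least 162.
Compare {H1, H2, H3}: its best feasible assignment gives total 433.
Every other set of open sites that can feasibly serve all demand totals ≥ 433 even under its best assignment. Minimum: 370.

370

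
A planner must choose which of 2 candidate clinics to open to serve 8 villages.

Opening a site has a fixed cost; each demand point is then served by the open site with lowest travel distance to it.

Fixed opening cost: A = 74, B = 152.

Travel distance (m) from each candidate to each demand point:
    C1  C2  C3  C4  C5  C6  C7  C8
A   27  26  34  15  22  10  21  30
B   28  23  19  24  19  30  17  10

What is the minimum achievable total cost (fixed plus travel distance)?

259

Open {A}: assign each demand point to its cheapest open site.
  C1→A 27, C2→A 26, C3→A 34, C4→A 15, C5→A 22, C6→A 10, C7→A 21, C8→A 30
  travel distance 185, fixed 74 → total 259.
Compare {B}: travel distance 170 + fixed 152 = 322.
Compare {A, B}: travel distance 140 + fixed 226 = 366.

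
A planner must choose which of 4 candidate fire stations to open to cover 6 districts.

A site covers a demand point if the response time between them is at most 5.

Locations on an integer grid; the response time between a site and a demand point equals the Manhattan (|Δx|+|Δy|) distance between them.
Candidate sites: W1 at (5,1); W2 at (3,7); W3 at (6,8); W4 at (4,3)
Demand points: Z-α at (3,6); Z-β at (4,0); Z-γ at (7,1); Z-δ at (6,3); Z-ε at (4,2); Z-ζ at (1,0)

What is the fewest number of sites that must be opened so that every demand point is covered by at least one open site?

2

Coverage sets (demand points within 5 of each site):
  W1: {Z-β, Z-γ, Z-δ, Z-ε, Z-ζ}
  W2: {Z-α}
  W3: {Z-α, Z-δ}
  W4: {Z-α, Z-β, Z-γ, Z-δ, Z-ε}
No single site covers all 6 demand points.
But {W1, W2} covers everything, so the minimum is 2.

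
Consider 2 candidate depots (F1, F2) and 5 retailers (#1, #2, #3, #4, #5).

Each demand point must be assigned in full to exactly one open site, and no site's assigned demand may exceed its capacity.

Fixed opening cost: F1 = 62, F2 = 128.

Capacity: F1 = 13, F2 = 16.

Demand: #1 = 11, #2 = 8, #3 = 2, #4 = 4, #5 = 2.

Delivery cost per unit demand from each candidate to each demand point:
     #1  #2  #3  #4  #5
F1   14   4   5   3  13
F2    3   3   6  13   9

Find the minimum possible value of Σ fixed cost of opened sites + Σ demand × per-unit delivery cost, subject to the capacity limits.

Open {F1, F2}; cheapest assignment that respects the capacities:
  F1 (cap 13, load 12): #2, #4 — cost 8×4 + 4×3 = 44
  F2 (cap 16, load 15): #1, #3, #5 — cost 11×3 + 2×6 + 2×9 = 63
  Shipping 107, fixed 190 → total 297.
  Any other capacity-feasible assignment to {F1, F2} ships for at least 107.
Total demand is 27 and no other set of sites has combined capacity ≥ 27, so {F1, F2} is the only feasible choice of open sites. Minimum: 297.

297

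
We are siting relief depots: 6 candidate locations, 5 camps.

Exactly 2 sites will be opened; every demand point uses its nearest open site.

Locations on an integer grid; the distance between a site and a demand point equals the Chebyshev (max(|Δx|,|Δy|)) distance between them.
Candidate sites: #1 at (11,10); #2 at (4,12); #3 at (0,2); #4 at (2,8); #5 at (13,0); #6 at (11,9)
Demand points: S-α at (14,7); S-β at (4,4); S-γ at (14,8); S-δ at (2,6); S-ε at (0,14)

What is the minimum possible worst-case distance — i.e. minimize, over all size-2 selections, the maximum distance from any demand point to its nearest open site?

Open {#1, #4}.
  Farthest demand point is S-ε at distance 6 (to #4); all others are ≤ 6.
With {#4, #6} the worst case is 6.
With {#1, #2} the worst case is 7.
No size-2 selection achieves below 6.

6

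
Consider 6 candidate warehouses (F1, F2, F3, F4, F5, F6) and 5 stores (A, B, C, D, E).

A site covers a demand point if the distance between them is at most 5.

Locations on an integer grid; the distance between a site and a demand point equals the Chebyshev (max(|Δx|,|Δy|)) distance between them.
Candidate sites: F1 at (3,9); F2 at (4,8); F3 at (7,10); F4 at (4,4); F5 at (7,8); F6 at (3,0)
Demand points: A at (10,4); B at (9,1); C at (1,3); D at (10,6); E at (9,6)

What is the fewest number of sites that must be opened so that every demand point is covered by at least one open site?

Coverage sets (demand points within 5 of each site):
  F1: {}
  F2: {C, E}
  F3: {D, E}
  F4: {B, C, E}
  F5: {A, D, E}
  F6: {C}
No single site covers all 5 demand points.
But {F4, F5} covers everything, so the minimum is 2.

2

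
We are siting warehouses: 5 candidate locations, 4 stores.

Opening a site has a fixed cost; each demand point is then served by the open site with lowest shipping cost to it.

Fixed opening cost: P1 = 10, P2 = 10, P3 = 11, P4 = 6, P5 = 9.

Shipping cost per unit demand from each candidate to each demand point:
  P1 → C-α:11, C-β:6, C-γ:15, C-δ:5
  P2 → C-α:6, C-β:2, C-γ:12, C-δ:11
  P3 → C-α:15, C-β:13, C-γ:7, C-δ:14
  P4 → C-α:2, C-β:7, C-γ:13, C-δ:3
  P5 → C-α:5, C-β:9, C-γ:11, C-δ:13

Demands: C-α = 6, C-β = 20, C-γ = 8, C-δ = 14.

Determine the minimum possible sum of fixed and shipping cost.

177

Open {P2, P3, P4}: assign each demand point to its cheapest open site.
  C-α→P4 6×2=12, C-β→P2 20×2=40, C-γ→P3 8×7=56, C-δ→P4 14×3=42
  shipping cost 150, fixed 27 → total 177.
Compare {P2, P3, P4, P5}: shipping cost 150 + fixed 36 = 186.
Compare {P1, P2, P3, P4}: shipping cost 150 + fixed 37 = 187.
Compare {P1, P2, P3, P4, P5}: shipping cost 150 + fixed 46 = 196.
All other subsets cost ≥ 186. Minimum total cost: 177.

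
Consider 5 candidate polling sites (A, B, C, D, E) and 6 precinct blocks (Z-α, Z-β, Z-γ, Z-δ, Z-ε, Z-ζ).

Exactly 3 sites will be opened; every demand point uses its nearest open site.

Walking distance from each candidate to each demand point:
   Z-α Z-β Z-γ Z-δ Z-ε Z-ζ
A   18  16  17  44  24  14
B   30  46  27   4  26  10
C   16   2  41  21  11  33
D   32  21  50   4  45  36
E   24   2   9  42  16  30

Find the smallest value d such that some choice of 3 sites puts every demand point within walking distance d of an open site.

16

Open {B, C, E}.
  Farthest demand point is Z-α at walking distance 16 (to C); all others are ≤ 16.
With {A, B, C} the worst case is 17.
With {A, C, D} the worst case is 17.
No size-3 selection achieves below 16.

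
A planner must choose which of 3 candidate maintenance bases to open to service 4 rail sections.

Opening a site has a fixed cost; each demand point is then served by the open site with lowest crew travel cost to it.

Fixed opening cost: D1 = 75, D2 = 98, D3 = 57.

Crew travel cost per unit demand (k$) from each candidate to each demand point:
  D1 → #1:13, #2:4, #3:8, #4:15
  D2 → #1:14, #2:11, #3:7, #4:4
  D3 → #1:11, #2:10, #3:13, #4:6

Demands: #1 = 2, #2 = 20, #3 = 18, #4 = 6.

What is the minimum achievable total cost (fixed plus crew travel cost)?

Open {D1, D3}: assign each demand point to its cheapest open site.
  #1→D3 2×11=22, #2→D1 20×4=80, #3→D1 18×8=144, #4→D3 6×6=36
  crew travel cost 282, fixed 132 → total 414.
Compare {D1}: crew travel cost 340 + fixed 75 = 415.
Compare {D1, D2}: crew travel cost 256 + fixed 173 = 429.
Compare {D1, D2, D3}: crew travel cost 252 + fixed 230 = 482.
All other subsets cost ≥ 415. Minimum total cost: 414.

414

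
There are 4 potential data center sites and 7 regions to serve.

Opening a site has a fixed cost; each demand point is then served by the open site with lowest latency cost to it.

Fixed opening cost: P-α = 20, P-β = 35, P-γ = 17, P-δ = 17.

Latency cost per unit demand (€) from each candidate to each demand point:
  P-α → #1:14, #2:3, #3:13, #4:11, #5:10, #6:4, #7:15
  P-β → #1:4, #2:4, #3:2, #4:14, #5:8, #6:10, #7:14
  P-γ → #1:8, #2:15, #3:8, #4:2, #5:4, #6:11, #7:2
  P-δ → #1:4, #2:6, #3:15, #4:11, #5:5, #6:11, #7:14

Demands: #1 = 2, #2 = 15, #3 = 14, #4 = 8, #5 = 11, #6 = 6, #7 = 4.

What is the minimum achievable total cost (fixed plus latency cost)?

Open {P-α, P-β, P-γ}: assign each demand point to its cheapest open site.
  #1→P-β 2×4=8, #2→P-α 15×3=45, #3→P-β 14×2=28, #4→P-γ 8×2=16, #5→P-γ 11×4=44, #6→P-α 6×4=24, #7→P-γ 4×2=8
  latency cost 173, fixed 72 → total 245.
Compare {P-α, P-β, P-γ, P-δ}: latency cost 173 + fixed 89 = 262.
Compare {P-β, P-γ}: latency cost 224 + fixed 52 = 276.
Compare {P-β, P-γ, P-δ}: latency cost 224 + fixed 69 = 293.
All other subsets cost ≥ 262. Minimum total cost: 245.

245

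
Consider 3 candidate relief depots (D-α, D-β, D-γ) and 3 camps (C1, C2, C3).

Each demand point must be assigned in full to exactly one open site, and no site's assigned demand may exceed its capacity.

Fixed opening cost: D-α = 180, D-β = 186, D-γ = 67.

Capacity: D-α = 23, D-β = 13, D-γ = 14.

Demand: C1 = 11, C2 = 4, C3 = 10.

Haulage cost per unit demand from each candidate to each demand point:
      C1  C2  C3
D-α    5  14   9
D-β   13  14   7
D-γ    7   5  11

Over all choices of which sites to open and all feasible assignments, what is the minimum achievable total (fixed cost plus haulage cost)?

412

Open {D-α, D-γ}; cheapest assignment that respects the capacities:
  D-α (cap 23, load 21): C1, C3 — cost 11×5 + 10×9 = 145
  D-γ (cap 14, load 4): C2 — cost 4×5 = 20
  Shipping 165, fixed 247 → total 412.
  Any other capacity-feasible assignment to {D-α, D-γ} ships for at least 165.
Compare {D-β, D-γ}: its best feasible assignment gives total 526.
Compare {D-α, D-β}: its best feasible assignment gives total 547.
Every other set of open sites that can feasibly serve all demand totals ≥ 526 even under its best assignment. Minimum: 412.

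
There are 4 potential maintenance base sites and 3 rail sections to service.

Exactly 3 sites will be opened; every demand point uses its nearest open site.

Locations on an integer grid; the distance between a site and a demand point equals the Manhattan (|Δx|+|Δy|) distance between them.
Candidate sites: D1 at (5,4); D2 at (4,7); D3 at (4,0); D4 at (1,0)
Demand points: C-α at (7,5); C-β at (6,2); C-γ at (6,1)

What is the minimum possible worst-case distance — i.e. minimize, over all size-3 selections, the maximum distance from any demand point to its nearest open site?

Open {D1, D2, D3}.
  Farthest demand point is C-α at distance 3 (to D1); all others are ≤ 3.
With {D1, D3, D4} the worst case is 3.
With {D1, D2, D4} the worst case is 4.
No size-3 selection achieves below 3.

3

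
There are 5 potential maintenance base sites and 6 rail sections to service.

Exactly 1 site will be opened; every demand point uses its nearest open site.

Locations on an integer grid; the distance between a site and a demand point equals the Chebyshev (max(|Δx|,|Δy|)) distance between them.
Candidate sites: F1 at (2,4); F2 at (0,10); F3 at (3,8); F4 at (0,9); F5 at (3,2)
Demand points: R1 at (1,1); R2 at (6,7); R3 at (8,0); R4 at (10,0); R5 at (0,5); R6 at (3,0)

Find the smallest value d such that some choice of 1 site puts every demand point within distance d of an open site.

7

Open {F5}.
  Farthest demand point is R4 at distance 7 (to F5); all others are ≤ 7.
With {F1} the worst case is 8.
With {F3} the worst case is 8.
No size-1 selection achieves below 7.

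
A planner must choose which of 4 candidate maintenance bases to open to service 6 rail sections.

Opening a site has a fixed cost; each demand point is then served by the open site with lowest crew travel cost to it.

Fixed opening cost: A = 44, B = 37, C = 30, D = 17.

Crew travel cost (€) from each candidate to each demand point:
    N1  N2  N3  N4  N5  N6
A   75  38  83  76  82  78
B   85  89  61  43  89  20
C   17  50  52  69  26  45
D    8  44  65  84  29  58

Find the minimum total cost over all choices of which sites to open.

Open {B, D}: assign each demand point to its cheapest open site.
  N1→D 8, N2→D 44, N3→B 61, N4→B 43, N5→D 29, N6→B 20
  crew travel cost 205, fixed 54 → total 259.
Compare {B, C}: crew travel cost 208 + fixed 67 = 275.
Compare {B, C, D}: crew travel cost 193 + fixed 84 = 277.
Compare {C}: crew travel cost 259 + fixed 30 = 289.
All other subsets cost ≥ 275. Minimum total cost: 259.

259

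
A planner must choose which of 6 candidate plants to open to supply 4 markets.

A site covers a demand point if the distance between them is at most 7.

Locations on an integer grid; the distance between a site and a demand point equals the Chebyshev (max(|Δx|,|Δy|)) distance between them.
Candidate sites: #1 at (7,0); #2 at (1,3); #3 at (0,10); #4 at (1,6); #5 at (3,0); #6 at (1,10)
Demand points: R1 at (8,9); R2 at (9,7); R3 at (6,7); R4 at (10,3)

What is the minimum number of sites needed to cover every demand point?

Coverage sets (demand points within 7 of each site):
  #1: {R2, R3, R4}
  #2: {R1, R3}
  #3: {R3}
  #4: {R1, R3}
  #5: {R2, R3, R4}
  #6: {R1, R3}
No single site covers all 4 demand points.
But {#1, #2} covers everything, so the minimum is 2.

2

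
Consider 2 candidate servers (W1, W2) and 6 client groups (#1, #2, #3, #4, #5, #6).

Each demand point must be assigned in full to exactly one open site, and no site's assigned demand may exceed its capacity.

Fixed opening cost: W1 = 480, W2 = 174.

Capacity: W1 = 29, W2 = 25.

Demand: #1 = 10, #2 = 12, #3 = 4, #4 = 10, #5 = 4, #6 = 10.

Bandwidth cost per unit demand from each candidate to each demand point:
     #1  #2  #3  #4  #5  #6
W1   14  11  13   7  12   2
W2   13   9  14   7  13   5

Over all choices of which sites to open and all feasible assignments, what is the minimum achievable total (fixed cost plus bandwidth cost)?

1082

Open {W1, W2}; cheapest assignment that respects the capacities:
  W1 (cap 29, load 28): #3, #4, #5, #6 — cost 4×13 + 10×7 + 4×12 + 10×2 = 190
  W2 (cap 25, load 22): #1, #2 — cost 10×13 + 12×9 = 238
  Shipping 428, fixed 654 → total 1082.
  Any other capacity-feasible assignment to {W1, W2} ships for at least 428.
Total demand is 50 and no other set of sites has combined capacity ≥ 50, so {W1, W2} is the only feasible choice of open sites. Minimum: 1082.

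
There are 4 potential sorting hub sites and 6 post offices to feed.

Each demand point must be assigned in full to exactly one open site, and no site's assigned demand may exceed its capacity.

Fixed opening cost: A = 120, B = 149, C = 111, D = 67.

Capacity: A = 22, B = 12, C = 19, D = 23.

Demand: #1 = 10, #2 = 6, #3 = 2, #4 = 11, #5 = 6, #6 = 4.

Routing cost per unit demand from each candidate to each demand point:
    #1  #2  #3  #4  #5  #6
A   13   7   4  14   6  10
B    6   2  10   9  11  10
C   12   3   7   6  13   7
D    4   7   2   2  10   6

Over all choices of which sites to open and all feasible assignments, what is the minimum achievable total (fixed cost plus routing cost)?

368

Open {C, D}; cheapest assignment that respects the capacities:
  C (cap 19, load 16): #2, #5, #6 — cost 6×3 + 6×13 + 4×7 = 124
  D (cap 23, load 23): #1, #3, #4 — cost 10×4 + 2×2 + 11×2 = 66
  Shipping 190, fixed 178 → total 368.
  Any other capacity-feasible assignment to {C, D} ships for at least 190.
Compare {A, D}: its best feasible assignment gives total 371.
Compare {A, C, D}: its best feasible assignment gives total 446.
Every other set of open sites that can feasibly serve all demand totals ≥ 371 even under its best assignment. Minimum: 368.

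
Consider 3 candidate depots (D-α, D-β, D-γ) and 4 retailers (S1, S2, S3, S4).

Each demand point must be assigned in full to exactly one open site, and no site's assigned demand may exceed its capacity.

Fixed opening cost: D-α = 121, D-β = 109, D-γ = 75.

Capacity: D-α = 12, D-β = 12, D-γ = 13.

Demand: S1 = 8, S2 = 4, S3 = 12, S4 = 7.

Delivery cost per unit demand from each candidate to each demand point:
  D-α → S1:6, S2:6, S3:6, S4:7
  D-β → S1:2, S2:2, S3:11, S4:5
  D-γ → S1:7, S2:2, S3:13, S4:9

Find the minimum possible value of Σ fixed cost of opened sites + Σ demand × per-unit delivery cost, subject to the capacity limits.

464

Open {D-α, D-β, D-γ}; cheapest assignment that respects the capacities:
  D-α (cap 12, load 12): S3 — cost 12×6 = 72
  D-β (cap 12, load 12): S1, S2 — cost 8×2 + 4×2 = 24
  D-γ (cap 13, load 7): S4 — cost 7×9 = 63
  Shipping 159, fixed 305 → total 464.
  Any other capacity-feasible assignment to {D-α, D-β, D-γ} ships for at least 159.
Total demand is 31 and no other set of sites has combined capacity ≥ 31, so {D-α, D-β, D-γ} is the only feasible choice of open sites. Minimum: 464.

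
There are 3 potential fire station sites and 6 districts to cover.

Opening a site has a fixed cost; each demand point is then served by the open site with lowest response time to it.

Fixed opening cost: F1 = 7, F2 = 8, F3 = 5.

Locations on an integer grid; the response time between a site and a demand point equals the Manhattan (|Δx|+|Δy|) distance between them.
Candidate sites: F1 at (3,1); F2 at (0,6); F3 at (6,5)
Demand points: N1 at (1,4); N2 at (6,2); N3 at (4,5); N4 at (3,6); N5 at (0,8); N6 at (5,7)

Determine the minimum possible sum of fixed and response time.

29

Open {F2, F3}: assign each demand point to its cheapest open site.
  N1→F2 3, N2→F3 3, N3→F3 2, N4→F2 3, N5→F2 2, N6→F3 3
  response time 16, fixed 13 → total 29.
Compare {F3}: response time 27 + fixed 5 = 32.
Compare {F1, F2, F3}: response time 16 + fixed 20 = 36.
Compare {F2}: response time 29 + fixed 8 = 37.
All other subsets cost ≥ 32. Minimum total cost: 29.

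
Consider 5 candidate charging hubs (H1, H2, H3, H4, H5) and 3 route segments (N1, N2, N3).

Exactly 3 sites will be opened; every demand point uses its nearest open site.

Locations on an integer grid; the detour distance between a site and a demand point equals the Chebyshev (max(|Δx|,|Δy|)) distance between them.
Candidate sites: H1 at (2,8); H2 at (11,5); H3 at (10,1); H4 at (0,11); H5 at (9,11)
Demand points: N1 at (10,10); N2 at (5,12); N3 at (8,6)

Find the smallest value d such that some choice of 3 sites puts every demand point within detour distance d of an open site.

4

Open {H1, H2, H5}.
  Farthest demand point is N2 at detour distance 4 (to H1); all others are ≤ 4.
With {H2, H3, H5} the worst case is 4.
With {H2, H4, H5} the worst case is 4.
No size-3 selection achieves below 4.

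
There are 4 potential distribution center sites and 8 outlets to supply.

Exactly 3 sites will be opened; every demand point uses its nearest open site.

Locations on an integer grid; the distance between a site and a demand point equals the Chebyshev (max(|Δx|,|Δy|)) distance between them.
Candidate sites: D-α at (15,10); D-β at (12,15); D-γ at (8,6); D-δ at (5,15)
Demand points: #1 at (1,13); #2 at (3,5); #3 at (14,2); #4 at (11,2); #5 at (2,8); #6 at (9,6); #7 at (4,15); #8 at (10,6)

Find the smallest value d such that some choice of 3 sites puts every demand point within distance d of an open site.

6

Open {D-α, D-γ, D-δ}.
  Farthest demand point is #3 at distance 6 (to D-γ); all others are ≤ 6.
With {D-β, D-γ, D-δ} the worst case is 6.
With {D-α, D-β, D-γ} the worst case is 8.
No size-3 selection achieves below 6.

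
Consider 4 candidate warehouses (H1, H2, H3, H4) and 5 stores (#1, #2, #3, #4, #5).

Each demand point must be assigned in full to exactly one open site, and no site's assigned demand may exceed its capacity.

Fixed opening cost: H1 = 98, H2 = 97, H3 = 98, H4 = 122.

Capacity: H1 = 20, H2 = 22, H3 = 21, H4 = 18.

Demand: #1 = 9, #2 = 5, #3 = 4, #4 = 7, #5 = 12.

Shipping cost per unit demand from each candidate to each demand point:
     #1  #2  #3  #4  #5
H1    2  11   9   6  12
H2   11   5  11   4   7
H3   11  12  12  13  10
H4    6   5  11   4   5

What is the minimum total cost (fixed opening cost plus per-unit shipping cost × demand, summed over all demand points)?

400

Open {H1, H2}; cheapest assignment that respects the capacities:
  H1 (cap 20, load 20): #1, #3, #4 — cost 9×2 + 4×9 + 7×6 = 96
  H2 (cap 22, load 17): #2, #5 — cost 5×5 + 12×7 = 109
  Shipping 205, fixed 195 → total 400.
  Any other capacity-feasible assignment to {H1, H2} ships for at least 205.
Compare {H1, H4}: its best feasible assignment gives total 401.
Compare {H2, H4}: its best feasible assignment gives total 454.
Every other set of open sites that can feasibly serve all demand totals ≥ 401 even under its best assignment. Minimum: 400.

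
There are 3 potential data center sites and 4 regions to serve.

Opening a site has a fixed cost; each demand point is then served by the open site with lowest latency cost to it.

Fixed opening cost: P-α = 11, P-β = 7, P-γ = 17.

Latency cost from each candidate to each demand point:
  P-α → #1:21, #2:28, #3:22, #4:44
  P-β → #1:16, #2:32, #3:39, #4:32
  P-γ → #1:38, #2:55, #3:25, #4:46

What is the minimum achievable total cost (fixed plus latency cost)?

116

Open {P-α, P-β}: assign each demand point to its cheapest open site.
  #1→P-β 16, #2→P-α 28, #3→P-α 22, #4→P-β 32
  latency cost 98, fixed 18 → total 116.
Compare {P-α}: latency cost 115 + fixed 11 = 126.
Compare {P-β}: latency cost 119 + fixed 7 = 126.
Compare {P-β, P-γ}: latency cost 105 + fixed 24 = 129.
All other subsets cost ≥ 126. Minimum total cost: 116.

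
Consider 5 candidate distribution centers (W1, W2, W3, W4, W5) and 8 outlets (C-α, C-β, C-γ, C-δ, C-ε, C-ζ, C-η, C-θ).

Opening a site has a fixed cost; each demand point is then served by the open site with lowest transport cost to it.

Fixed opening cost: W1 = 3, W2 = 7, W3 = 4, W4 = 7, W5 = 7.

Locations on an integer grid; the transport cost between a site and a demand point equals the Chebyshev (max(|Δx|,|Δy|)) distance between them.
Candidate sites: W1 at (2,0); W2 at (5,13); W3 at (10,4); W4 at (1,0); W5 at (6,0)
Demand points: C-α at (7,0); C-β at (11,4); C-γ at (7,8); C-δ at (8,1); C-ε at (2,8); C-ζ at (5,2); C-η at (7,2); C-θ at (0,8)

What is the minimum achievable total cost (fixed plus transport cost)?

39

Open {W3, W5}: assign each demand point to its cheapest open site.
  C-α→W5 1, C-β→W3 1, C-γ→W3 4, C-δ→W5 2, C-ε→W3 8, C-ζ→W5 2, C-η→W5 2, C-θ→W5 8
  transport cost 28, fixed 11 → total 39.
Compare {W2, W3, W5}: transport cost 22 + fixed 18 = 40.
Compare {W1, W3}: transport cost 34 + fixed 7 = 41.
Compare {W2, W3}: transport cost 30 + fixed 11 = 41.
All other subsets cost ≥ 40. Minimum total cost: 39.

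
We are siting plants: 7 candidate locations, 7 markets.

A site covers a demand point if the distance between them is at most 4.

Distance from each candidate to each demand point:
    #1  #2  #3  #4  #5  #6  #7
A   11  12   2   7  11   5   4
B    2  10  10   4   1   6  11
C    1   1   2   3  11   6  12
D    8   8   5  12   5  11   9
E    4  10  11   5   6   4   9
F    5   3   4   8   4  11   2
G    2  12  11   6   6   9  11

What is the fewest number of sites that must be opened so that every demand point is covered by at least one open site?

3

Coverage sets (demand points within 4 of each site):
  A: {#3, #7}
  B: {#1, #4, #5}
  C: {#1, #2, #3, #4}
  D: {}
  E: {#1, #6}
  F: {#2, #3, #5, #7}
  G: {#1}
No 2 sites suffice: every size-2 union leaves at least one demand point uncovered.
But {B, E, F} covers everything, so the minimum is 3.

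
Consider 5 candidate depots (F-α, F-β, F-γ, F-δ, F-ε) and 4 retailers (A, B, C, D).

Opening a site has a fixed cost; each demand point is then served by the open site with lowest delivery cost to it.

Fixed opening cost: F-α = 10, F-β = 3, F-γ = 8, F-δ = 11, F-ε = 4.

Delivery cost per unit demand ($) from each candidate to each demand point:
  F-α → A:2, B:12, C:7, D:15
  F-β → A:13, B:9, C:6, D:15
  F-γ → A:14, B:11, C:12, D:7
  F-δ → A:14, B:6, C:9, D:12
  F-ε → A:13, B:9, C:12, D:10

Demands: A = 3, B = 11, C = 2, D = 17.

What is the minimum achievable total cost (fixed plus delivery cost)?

Open {F-α, F-γ, F-δ}: assign each demand point to its cheapest open site.
  A→F-α 3×2=6, B→F-δ 11×6=66, C→F-α 2×7=14, D→F-γ 17×7=119
  delivery cost 205, fixed 29 → total 234.
Compare {F-α, F-β, F-γ, F-δ}: delivery cost 203 + fixed 32 = 235.
Compare {F-α, F-γ, F-δ, F-ε}: delivery cost 205 + fixed 33 = 238.
Compare {F-α, F-β, F-γ, F-δ, F-ε}: delivery cost 203 + fixed 36 = 239.
All other subsets cost ≥ 235. Minimum total cost: 234.

234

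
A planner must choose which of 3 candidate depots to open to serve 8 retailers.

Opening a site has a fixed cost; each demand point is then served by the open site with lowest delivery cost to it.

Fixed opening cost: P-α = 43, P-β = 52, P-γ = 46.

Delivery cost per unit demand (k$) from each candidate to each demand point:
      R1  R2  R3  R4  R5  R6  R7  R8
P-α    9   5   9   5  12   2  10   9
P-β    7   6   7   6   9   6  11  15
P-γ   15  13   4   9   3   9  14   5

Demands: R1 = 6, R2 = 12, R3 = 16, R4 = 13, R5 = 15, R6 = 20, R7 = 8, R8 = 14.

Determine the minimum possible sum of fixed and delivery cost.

567

Open {P-α, P-γ}: assign each demand point to its cheapest open site.
  R1→P-α 6×9=54, R2→P-α 12×5=60, R3→P-γ 16×4=64, R4→P-α 13×5=65, R5→P-γ 15×3=45, R6→P-α 20×2=40, R7→P-α 8×10=80, R8→P-γ 14×5=70
  delivery cost 478, fixed 89 → total 567.
Compare {P-α, P-β, P-γ}: delivery cost 466 + fixed 141 = 607.
Compare {P-β, P-γ}: delivery cost 579 + fixed 98 = 677.
Compare {P-α, P-β}: delivery cost 660 + fixed 95 = 755.
All other subsets cost ≥ 607. Minimum total cost: 567.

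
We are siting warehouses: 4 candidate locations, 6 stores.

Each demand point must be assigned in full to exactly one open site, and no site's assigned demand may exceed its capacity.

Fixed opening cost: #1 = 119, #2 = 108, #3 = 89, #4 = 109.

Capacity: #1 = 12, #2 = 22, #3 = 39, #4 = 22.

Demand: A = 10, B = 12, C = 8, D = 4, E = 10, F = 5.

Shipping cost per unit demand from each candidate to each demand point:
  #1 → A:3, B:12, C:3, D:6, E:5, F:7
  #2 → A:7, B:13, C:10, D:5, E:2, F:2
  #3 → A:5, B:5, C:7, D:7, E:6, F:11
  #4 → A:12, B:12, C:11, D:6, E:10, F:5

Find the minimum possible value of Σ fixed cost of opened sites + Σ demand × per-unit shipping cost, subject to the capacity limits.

Open {#2, #3}; cheapest assignment that respects the capacities:
  #2 (cap 22, load 19): D, E, F — cost 4×5 + 10×2 + 5×2 = 50
  #3 (cap 39, load 30): A, B, C — cost 10×5 + 12×5 + 8×7 = 166
  Shipping 216, fixed 197 → total 413.
  Any other capacity-feasible assignment to {#2, #3} ships for at least 216.
Compare {#1, #3}: its best feasible assignment gives total 481.
Compare {#1, #2, #3}: its best feasible assignment gives total 500.
Every other set of open sites that can feasibly serve all demand totals ≥ 481 even under its best assignment. Minimum: 413.

413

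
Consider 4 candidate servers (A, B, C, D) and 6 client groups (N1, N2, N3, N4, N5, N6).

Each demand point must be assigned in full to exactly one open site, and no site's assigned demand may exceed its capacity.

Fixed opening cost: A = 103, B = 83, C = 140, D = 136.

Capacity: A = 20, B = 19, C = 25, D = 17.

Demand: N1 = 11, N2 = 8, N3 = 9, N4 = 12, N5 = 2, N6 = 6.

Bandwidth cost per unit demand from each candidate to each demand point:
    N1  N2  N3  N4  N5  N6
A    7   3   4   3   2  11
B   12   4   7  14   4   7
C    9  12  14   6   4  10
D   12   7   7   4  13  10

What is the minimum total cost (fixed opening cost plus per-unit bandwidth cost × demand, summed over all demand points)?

Open {A, B, D}; cheapest assignment that respects the capacities:
  A (cap 20, load 20): N1, N3 — cost 11×7 + 9×4 = 113
  B (cap 19, load 16): N2, N5, N6 — cost 8×4 + 2×4 + 6×7 = 82
  D (cap 17, load 12): N4 — cost 12×4 = 48
  Shipping 243, fixed 322 → total 565.
  Any other capacity-feasible assignment to {A, B, D} ships for at least 243.
Compare {A, B, C}: its best feasible assignment gives total 593.
Compare {A, C, D}: its best feasible assignment gives total 650.
Every other set of open sites that can feasibly serve all demand totals ≥ 593 even under its best assignment. Minimum: 565.

565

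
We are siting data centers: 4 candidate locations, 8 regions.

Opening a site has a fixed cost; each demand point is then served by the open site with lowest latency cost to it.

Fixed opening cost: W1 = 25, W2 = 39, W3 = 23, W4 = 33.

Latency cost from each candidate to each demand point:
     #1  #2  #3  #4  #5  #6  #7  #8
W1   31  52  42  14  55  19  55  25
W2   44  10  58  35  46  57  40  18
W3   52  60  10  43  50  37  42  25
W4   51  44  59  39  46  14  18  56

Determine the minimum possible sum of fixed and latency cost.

Open {W1, W2, W3}: assign each demand point to its cheapest open site.
  #1→W1 31, #2→W2 10, #3→W3 10, #4→W1 14, #5→W2 46, #6→W1 19, #7→W2 40, #8→W2 18
  latency cost 188, fixed 87 → total 275.
Compare {W1, W2, W3, W4}: latency cost 161 + fixed 120 = 281.
Compare {W1, W3, W4}: latency cost 202 + fixed 81 = 283.
Compare {W1, W2}: latency cost 220 + fixed 64 = 284.
All other subsets cost ≥ 281. Minimum total cost: 275.

275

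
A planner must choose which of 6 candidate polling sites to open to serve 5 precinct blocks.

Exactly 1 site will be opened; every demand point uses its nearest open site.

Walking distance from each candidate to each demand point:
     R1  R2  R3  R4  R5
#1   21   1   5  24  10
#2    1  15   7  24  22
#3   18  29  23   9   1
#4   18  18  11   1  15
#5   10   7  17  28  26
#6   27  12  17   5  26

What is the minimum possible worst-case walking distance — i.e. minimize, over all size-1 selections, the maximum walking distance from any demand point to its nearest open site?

18

Open {#4}.
  Farthest demand point is R1 at walking distance 18 (to #4); all others are ≤ 18.
With {#1} the worst case is 24.
With {#2} the worst case is 24.
No size-1 selection achieves below 18.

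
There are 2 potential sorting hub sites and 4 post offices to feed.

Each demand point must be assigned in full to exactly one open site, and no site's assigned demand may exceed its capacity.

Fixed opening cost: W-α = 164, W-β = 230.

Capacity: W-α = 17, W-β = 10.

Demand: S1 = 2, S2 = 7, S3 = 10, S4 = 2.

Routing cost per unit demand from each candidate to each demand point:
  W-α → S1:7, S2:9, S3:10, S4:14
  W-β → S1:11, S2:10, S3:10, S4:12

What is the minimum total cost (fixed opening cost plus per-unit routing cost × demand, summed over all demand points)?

599

Open {W-α, W-β}; cheapest assignment that respects the capacities:
  W-α (cap 17, load 11): S1, S2, S4 — cost 2×7 + 7×9 + 2×14 = 105
  W-β (cap 10, load 10): S3 — cost 10×10 = 100
  Shipping 205, fixed 394 → total 599.
  Any other capacity-feasible assignment to {W-α, W-β} ships for at least 205.
Total demand is 21 and no other set of sites has combined capacity ≥ 21, so {W-α, W-β} is the only feasible choice of open sites. Minimum: 599.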